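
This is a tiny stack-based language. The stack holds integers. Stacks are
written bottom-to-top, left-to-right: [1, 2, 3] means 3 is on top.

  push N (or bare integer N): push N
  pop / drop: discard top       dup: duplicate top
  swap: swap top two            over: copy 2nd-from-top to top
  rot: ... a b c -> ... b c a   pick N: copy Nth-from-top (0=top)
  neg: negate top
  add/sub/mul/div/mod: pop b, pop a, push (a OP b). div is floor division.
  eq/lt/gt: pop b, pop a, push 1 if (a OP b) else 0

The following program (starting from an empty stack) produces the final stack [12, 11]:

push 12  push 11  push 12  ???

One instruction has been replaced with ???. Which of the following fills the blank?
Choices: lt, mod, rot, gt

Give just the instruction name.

Answer: mod

Derivation:
Stack before ???: [12, 11, 12]
Stack after ???:  [12, 11]
Checking each choice:
  lt: produces [12, 1]
  mod: MATCH
  rot: produces [11, 12, 12]
  gt: produces [12, 0]


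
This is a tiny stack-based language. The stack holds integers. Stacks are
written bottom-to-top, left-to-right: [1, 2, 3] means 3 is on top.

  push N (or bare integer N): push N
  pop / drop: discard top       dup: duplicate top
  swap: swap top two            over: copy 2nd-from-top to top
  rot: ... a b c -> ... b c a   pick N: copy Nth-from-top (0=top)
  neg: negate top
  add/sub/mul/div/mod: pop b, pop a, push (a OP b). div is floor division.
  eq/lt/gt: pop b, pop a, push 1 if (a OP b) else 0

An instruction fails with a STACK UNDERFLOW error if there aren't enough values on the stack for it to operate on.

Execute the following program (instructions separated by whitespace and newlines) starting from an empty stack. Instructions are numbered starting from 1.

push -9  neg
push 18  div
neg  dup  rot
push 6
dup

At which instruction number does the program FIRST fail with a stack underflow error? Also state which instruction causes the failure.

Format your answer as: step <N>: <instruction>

Answer: step 7: rot

Derivation:
Step 1 ('push -9'): stack = [-9], depth = 1
Step 2 ('neg'): stack = [9], depth = 1
Step 3 ('push 18'): stack = [9, 18], depth = 2
Step 4 ('div'): stack = [0], depth = 1
Step 5 ('neg'): stack = [0], depth = 1
Step 6 ('dup'): stack = [0, 0], depth = 2
Step 7 ('rot'): needs 3 value(s) but depth is 2 — STACK UNDERFLOW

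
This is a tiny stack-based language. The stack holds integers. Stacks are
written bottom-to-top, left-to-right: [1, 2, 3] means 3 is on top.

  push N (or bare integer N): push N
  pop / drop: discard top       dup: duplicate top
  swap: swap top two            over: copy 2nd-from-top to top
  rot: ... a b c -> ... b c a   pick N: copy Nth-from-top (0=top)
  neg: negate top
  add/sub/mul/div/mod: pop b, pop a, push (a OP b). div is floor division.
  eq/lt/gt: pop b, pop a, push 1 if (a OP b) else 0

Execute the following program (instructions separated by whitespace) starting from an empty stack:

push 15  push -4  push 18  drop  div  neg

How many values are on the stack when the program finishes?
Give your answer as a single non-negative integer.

Answer: 1

Derivation:
After 'push 15': stack = [15] (depth 1)
After 'push -4': stack = [15, -4] (depth 2)
After 'push 18': stack = [15, -4, 18] (depth 3)
After 'drop': stack = [15, -4] (depth 2)
After 'div': stack = [-4] (depth 1)
After 'neg': stack = [4] (depth 1)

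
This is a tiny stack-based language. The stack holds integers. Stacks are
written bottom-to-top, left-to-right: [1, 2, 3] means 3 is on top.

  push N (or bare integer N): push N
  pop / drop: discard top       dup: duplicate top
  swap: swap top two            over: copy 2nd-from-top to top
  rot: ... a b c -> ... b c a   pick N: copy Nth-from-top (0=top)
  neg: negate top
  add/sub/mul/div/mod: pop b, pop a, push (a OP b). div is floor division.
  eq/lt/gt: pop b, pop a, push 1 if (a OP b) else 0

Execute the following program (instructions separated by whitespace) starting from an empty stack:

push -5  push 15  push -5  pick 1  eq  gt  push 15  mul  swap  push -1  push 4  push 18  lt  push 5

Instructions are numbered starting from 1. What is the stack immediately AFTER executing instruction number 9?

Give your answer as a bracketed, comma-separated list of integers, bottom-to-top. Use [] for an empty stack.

Answer: [15, -5]

Derivation:
Step 1 ('push -5'): [-5]
Step 2 ('push 15'): [-5, 15]
Step 3 ('push -5'): [-5, 15, -5]
Step 4 ('pick 1'): [-5, 15, -5, 15]
Step 5 ('eq'): [-5, 15, 0]
Step 6 ('gt'): [-5, 1]
Step 7 ('push 15'): [-5, 1, 15]
Step 8 ('mul'): [-5, 15]
Step 9 ('swap'): [15, -5]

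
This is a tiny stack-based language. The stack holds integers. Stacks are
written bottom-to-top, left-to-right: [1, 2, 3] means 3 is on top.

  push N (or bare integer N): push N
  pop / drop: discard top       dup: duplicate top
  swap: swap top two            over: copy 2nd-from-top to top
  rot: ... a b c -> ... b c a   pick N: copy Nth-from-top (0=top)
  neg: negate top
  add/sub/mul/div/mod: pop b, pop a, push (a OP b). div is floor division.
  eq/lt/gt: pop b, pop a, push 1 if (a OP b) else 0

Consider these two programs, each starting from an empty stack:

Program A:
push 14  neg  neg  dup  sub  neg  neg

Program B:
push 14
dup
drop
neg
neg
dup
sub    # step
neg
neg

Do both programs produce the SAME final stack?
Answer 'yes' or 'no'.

Program A trace:
  After 'push 14': [14]
  After 'neg': [-14]
  After 'neg': [14]
  After 'dup': [14, 14]
  After 'sub': [0]
  After 'neg': [0]
  After 'neg': [0]
Program A final stack: [0]

Program B trace:
  After 'push 14': [14]
  After 'dup': [14, 14]
  After 'drop': [14]
  After 'neg': [-14]
  After 'neg': [14]
  After 'dup': [14, 14]
  After 'sub': [0]
  After 'neg': [0]
  After 'neg': [0]
Program B final stack: [0]
Same: yes

Answer: yes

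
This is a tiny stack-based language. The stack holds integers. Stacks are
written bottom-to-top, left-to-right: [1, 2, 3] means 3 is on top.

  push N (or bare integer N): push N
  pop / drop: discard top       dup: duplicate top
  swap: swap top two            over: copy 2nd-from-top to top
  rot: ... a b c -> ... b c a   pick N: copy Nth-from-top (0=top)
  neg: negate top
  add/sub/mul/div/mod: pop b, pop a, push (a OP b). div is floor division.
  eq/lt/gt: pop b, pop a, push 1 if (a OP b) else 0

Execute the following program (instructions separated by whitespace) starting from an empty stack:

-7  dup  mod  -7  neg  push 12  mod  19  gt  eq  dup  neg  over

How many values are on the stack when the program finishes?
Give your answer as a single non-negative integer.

Answer: 3

Derivation:
After 'push -7': stack = [-7] (depth 1)
After 'dup': stack = [-7, -7] (depth 2)
After 'mod': stack = [0] (depth 1)
After 'push -7': stack = [0, -7] (depth 2)
After 'neg': stack = [0, 7] (depth 2)
After 'push 12': stack = [0, 7, 12] (depth 3)
After 'mod': stack = [0, 7] (depth 2)
After 'push 19': stack = [0, 7, 19] (depth 3)
After 'gt': stack = [0, 0] (depth 2)
After 'eq': stack = [1] (depth 1)
After 'dup': stack = [1, 1] (depth 2)
After 'neg': stack = [1, -1] (depth 2)
After 'over': stack = [1, -1, 1] (depth 3)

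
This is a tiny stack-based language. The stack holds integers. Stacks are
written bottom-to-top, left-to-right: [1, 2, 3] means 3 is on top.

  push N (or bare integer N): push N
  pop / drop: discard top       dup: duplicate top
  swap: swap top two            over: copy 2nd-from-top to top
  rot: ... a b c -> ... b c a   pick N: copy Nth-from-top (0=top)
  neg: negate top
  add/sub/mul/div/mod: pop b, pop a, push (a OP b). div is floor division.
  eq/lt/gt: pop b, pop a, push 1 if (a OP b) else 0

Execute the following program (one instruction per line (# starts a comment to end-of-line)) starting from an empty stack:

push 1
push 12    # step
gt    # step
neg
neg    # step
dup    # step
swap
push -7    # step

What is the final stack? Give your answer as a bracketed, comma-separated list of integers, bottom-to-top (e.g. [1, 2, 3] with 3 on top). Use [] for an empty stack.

Answer: [0, 0, -7]

Derivation:
After 'push 1': [1]
After 'push 12': [1, 12]
After 'gt': [0]
After 'neg': [0]
After 'neg': [0]
After 'dup': [0, 0]
After 'swap': [0, 0]
After 'push -7': [0, 0, -7]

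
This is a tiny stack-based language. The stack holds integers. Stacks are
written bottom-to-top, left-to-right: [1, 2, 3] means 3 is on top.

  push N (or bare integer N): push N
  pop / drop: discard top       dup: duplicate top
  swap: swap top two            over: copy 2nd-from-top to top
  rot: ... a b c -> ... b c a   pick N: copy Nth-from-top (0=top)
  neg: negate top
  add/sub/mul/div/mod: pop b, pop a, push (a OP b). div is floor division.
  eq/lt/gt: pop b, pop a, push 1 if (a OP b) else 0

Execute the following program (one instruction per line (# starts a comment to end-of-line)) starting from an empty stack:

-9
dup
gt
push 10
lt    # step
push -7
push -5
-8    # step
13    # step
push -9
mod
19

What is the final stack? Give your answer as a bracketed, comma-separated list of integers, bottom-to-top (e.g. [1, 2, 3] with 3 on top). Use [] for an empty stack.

After 'push -9': [-9]
After 'dup': [-9, -9]
After 'gt': [0]
After 'push 10': [0, 10]
After 'lt': [1]
After 'push -7': [1, -7]
After 'push -5': [1, -7, -5]
After 'push -8': [1, -7, -5, -8]
After 'push 13': [1, -7, -5, -8, 13]
After 'push -9': [1, -7, -5, -8, 13, -9]
After 'mod': [1, -7, -5, -8, -5]
After 'push 19': [1, -7, -5, -8, -5, 19]

Answer: [1, -7, -5, -8, -5, 19]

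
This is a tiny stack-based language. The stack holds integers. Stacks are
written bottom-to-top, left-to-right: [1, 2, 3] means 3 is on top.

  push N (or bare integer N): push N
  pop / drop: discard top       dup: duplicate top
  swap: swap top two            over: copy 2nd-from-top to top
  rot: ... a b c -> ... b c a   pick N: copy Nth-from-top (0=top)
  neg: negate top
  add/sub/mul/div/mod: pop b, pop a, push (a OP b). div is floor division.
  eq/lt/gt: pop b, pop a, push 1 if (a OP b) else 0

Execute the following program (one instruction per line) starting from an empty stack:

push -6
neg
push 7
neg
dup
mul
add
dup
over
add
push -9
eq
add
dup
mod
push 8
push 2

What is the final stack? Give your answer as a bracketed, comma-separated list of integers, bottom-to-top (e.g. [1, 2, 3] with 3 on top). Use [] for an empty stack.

After 'push -6': [-6]
After 'neg': [6]
After 'push 7': [6, 7]
After 'neg': [6, -7]
After 'dup': [6, -7, -7]
After 'mul': [6, 49]
After 'add': [55]
After 'dup': [55, 55]
After 'over': [55, 55, 55]
After 'add': [55, 110]
After 'push -9': [55, 110, -9]
After 'eq': [55, 0]
After 'add': [55]
After 'dup': [55, 55]
After 'mod': [0]
After 'push 8': [0, 8]
After 'push 2': [0, 8, 2]

Answer: [0, 8, 2]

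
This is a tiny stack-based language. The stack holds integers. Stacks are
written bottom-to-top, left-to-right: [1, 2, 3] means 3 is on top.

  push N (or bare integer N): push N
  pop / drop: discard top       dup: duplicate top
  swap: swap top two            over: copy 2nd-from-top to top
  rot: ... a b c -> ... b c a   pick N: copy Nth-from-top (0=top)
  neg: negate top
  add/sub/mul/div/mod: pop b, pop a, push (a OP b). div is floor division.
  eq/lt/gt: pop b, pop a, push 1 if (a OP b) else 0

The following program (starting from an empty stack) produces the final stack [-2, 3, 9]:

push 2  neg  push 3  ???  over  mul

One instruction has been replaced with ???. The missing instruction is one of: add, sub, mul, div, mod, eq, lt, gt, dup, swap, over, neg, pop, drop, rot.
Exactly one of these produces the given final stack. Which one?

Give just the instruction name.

Stack before ???: [-2, 3]
Stack after ???:  [-2, 3, 3]
The instruction that transforms [-2, 3] -> [-2, 3, 3] is: dup

Answer: dup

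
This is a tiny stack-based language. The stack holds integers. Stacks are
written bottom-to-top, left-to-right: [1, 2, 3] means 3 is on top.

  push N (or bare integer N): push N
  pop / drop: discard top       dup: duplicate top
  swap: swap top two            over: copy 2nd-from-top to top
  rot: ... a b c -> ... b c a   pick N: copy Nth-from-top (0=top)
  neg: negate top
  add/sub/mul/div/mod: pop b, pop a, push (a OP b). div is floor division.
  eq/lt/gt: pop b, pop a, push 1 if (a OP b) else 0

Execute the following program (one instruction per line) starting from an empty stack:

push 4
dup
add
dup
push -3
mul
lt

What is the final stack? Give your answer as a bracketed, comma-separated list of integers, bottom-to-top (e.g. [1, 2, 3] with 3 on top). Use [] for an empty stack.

Answer: [0]

Derivation:
After 'push 4': [4]
After 'dup': [4, 4]
After 'add': [8]
After 'dup': [8, 8]
After 'push -3': [8, 8, -3]
After 'mul': [8, -24]
After 'lt': [0]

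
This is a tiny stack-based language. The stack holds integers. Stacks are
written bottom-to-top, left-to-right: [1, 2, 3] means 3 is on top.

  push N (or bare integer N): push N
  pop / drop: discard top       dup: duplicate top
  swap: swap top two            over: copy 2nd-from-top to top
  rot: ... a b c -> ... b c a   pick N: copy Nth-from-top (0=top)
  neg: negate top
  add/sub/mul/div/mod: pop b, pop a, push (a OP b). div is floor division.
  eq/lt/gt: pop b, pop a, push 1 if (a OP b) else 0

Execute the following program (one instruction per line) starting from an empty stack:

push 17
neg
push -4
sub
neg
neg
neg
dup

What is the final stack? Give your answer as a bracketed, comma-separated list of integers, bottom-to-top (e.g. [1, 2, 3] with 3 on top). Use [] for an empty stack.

Answer: [13, 13]

Derivation:
After 'push 17': [17]
After 'neg': [-17]
After 'push -4': [-17, -4]
After 'sub': [-13]
After 'neg': [13]
After 'neg': [-13]
After 'neg': [13]
After 'dup': [13, 13]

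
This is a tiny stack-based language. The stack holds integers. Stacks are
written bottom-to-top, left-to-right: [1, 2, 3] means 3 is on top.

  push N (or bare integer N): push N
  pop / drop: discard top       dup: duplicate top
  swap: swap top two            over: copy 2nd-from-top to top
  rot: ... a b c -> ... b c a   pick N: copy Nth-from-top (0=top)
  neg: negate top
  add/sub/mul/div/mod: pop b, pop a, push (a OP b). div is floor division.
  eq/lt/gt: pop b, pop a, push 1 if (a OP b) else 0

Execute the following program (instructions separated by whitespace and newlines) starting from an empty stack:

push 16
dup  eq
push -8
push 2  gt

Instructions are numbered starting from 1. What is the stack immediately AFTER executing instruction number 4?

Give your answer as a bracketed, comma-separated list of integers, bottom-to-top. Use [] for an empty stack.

Step 1 ('push 16'): [16]
Step 2 ('dup'): [16, 16]
Step 3 ('eq'): [1]
Step 4 ('push -8'): [1, -8]

Answer: [1, -8]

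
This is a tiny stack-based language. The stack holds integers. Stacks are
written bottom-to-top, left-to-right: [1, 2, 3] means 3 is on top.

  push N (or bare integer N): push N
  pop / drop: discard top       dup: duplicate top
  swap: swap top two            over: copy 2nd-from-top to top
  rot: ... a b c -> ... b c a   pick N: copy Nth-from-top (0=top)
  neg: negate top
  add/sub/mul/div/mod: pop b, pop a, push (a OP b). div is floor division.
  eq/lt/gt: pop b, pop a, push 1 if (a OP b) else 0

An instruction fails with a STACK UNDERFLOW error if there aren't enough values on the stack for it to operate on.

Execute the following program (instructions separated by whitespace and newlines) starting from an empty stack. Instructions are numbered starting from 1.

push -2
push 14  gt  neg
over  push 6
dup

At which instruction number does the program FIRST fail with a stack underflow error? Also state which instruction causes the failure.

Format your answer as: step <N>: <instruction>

Step 1 ('push -2'): stack = [-2], depth = 1
Step 2 ('push 14'): stack = [-2, 14], depth = 2
Step 3 ('gt'): stack = [0], depth = 1
Step 4 ('neg'): stack = [0], depth = 1
Step 5 ('over'): needs 2 value(s) but depth is 1 — STACK UNDERFLOW

Answer: step 5: over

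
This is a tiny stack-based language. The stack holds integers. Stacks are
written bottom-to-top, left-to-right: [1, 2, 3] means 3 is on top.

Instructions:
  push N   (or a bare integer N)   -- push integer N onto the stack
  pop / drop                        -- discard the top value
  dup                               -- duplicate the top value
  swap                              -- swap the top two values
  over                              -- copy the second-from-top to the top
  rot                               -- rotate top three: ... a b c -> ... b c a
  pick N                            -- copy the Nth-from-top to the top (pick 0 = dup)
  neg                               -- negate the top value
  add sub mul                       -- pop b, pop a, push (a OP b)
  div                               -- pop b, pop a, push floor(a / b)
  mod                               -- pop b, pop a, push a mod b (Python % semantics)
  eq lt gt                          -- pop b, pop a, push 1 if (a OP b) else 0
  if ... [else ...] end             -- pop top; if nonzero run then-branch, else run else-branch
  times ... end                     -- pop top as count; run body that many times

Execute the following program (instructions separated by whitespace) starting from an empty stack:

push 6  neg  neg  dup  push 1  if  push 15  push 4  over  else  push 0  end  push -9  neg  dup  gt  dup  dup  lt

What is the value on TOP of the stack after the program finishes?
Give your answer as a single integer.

After 'push 6': [6]
After 'neg': [-6]
After 'neg': [6]
After 'dup': [6, 6]
After 'push 1': [6, 6, 1]
After 'if': [6, 6]
After 'push 15': [6, 6, 15]
After 'push 4': [6, 6, 15, 4]
After 'over': [6, 6, 15, 4, 15]
After 'push -9': [6, 6, 15, 4, 15, -9]
After 'neg': [6, 6, 15, 4, 15, 9]
After 'dup': [6, 6, 15, 4, 15, 9, 9]
After 'gt': [6, 6, 15, 4, 15, 0]
After 'dup': [6, 6, 15, 4, 15, 0, 0]
After 'dup': [6, 6, 15, 4, 15, 0, 0, 0]
After 'lt': [6, 6, 15, 4, 15, 0, 0]

Answer: 0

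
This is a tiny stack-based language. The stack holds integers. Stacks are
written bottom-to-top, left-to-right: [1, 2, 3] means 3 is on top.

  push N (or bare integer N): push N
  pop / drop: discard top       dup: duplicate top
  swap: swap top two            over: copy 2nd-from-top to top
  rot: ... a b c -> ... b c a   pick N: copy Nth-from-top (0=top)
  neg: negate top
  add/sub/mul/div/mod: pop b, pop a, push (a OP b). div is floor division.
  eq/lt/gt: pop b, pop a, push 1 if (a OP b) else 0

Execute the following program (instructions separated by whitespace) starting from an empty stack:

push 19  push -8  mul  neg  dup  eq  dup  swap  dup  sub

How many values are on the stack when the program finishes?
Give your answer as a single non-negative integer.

Answer: 2

Derivation:
After 'push 19': stack = [19] (depth 1)
After 'push -8': stack = [19, -8] (depth 2)
After 'mul': stack = [-152] (depth 1)
After 'neg': stack = [152] (depth 1)
After 'dup': stack = [152, 152] (depth 2)
After 'eq': stack = [1] (depth 1)
After 'dup': stack = [1, 1] (depth 2)
After 'swap': stack = [1, 1] (depth 2)
After 'dup': stack = [1, 1, 1] (depth 3)
After 'sub': stack = [1, 0] (depth 2)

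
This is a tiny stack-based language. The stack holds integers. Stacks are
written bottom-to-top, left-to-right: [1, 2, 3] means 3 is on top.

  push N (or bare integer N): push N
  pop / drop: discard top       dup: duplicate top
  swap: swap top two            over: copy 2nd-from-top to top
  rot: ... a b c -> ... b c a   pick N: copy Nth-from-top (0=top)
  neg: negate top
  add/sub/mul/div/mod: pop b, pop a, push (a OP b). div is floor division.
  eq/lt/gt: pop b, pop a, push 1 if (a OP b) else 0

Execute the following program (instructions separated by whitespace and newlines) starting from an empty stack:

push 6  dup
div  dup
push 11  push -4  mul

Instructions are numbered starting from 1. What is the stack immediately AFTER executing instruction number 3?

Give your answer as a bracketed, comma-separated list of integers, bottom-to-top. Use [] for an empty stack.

Step 1 ('push 6'): [6]
Step 2 ('dup'): [6, 6]
Step 3 ('div'): [1]

Answer: [1]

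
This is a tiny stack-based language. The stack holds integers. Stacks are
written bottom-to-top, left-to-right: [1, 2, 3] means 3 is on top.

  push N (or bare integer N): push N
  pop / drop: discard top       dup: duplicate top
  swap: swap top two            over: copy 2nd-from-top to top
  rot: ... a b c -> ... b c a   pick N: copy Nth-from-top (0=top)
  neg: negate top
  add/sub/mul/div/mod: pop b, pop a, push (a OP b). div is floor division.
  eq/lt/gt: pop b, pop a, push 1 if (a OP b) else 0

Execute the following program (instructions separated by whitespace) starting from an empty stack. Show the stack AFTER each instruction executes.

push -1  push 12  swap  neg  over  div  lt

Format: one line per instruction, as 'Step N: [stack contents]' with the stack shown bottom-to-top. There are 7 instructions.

Step 1: [-1]
Step 2: [-1, 12]
Step 3: [12, -1]
Step 4: [12, 1]
Step 5: [12, 1, 12]
Step 6: [12, 0]
Step 7: [0]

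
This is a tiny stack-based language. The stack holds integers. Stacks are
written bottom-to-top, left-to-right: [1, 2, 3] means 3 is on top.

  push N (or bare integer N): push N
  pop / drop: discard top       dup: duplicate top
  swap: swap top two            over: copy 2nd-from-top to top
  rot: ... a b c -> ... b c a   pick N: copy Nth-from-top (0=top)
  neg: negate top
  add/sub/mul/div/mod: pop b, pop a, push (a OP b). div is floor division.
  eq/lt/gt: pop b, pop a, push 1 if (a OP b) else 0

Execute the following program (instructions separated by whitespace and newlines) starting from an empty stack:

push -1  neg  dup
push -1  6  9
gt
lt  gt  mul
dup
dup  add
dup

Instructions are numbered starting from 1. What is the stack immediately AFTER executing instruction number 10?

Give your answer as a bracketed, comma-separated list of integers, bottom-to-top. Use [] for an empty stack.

Step 1 ('push -1'): [-1]
Step 2 ('neg'): [1]
Step 3 ('dup'): [1, 1]
Step 4 ('push -1'): [1, 1, -1]
Step 5 ('6'): [1, 1, -1, 6]
Step 6 ('9'): [1, 1, -1, 6, 9]
Step 7 ('gt'): [1, 1, -1, 0]
Step 8 ('lt'): [1, 1, 1]
Step 9 ('gt'): [1, 0]
Step 10 ('mul'): [0]

Answer: [0]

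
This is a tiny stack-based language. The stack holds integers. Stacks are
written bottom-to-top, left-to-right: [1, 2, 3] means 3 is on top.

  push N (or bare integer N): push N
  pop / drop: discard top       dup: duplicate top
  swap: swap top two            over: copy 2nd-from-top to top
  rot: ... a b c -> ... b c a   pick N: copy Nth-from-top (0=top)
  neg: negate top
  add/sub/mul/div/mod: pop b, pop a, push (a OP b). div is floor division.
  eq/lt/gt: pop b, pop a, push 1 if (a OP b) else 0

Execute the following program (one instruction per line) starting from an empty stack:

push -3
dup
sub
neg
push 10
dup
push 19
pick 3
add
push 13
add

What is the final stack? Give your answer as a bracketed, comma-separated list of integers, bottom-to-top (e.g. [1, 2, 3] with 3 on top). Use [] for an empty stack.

After 'push -3': [-3]
After 'dup': [-3, -3]
After 'sub': [0]
After 'neg': [0]
After 'push 10': [0, 10]
After 'dup': [0, 10, 10]
After 'push 19': [0, 10, 10, 19]
After 'pick 3': [0, 10, 10, 19, 0]
After 'add': [0, 10, 10, 19]
After 'push 13': [0, 10, 10, 19, 13]
After 'add': [0, 10, 10, 32]

Answer: [0, 10, 10, 32]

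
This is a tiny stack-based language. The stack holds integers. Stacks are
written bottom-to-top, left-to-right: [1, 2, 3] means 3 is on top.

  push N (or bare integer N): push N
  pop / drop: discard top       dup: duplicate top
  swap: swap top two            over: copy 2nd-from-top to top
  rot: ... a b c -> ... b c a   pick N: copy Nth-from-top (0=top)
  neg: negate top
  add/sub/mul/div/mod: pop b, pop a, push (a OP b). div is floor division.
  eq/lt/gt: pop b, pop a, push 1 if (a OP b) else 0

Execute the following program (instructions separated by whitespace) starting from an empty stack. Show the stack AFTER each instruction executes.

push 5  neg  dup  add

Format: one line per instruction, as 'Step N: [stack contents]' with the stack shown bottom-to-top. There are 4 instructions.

Step 1: [5]
Step 2: [-5]
Step 3: [-5, -5]
Step 4: [-10]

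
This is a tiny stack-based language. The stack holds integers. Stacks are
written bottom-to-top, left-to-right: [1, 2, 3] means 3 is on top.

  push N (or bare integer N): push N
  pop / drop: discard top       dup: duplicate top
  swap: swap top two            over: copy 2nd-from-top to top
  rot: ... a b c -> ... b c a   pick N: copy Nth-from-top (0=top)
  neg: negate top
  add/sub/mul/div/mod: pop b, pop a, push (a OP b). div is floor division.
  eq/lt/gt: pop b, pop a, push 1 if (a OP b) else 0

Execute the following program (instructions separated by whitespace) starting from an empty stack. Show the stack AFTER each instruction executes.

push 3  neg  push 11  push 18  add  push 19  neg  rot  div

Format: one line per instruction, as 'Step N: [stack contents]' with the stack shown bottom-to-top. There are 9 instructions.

Step 1: [3]
Step 2: [-3]
Step 3: [-3, 11]
Step 4: [-3, 11, 18]
Step 5: [-3, 29]
Step 6: [-3, 29, 19]
Step 7: [-3, 29, -19]
Step 8: [29, -19, -3]
Step 9: [29, 6]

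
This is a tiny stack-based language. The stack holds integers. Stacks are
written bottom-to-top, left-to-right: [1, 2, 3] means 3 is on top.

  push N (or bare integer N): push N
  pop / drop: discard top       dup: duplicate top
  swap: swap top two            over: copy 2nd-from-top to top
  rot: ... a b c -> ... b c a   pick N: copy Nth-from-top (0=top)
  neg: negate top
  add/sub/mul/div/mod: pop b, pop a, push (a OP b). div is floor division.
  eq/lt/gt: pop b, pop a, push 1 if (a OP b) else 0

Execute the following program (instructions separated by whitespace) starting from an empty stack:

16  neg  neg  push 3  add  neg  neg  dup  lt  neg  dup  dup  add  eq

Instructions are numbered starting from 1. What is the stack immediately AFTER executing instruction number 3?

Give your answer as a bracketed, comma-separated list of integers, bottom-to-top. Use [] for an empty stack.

Step 1 ('16'): [16]
Step 2 ('neg'): [-16]
Step 3 ('neg'): [16]

Answer: [16]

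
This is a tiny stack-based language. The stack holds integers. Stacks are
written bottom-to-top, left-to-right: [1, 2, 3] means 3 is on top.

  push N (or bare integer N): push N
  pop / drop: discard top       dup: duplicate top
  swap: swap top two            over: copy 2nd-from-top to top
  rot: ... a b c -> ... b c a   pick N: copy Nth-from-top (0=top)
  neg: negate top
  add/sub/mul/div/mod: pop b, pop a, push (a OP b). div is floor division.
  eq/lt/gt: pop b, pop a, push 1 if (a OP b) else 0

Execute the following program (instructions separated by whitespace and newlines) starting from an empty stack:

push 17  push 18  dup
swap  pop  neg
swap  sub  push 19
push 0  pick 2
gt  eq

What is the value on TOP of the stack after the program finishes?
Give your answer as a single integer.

After 'push 17': [17]
After 'push 18': [17, 18]
After 'dup': [17, 18, 18]
After 'swap': [17, 18, 18]
After 'pop': [17, 18]
After 'neg': [17, -18]
After 'swap': [-18, 17]
After 'sub': [-35]
After 'push 19': [-35, 19]
After 'push 0': [-35, 19, 0]
After 'pick 2': [-35, 19, 0, -35]
After 'gt': [-35, 19, 1]
After 'eq': [-35, 0]

Answer: 0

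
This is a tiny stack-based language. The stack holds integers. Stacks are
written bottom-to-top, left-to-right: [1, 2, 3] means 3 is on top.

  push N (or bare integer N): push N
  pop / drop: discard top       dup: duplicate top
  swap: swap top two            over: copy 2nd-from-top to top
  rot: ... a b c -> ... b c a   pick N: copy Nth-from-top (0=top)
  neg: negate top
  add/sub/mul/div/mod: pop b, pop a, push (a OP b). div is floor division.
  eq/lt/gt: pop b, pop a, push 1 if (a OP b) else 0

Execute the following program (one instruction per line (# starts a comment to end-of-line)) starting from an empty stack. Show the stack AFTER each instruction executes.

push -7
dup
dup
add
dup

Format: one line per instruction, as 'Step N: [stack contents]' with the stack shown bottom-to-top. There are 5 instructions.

Step 1: [-7]
Step 2: [-7, -7]
Step 3: [-7, -7, -7]
Step 4: [-7, -14]
Step 5: [-7, -14, -14]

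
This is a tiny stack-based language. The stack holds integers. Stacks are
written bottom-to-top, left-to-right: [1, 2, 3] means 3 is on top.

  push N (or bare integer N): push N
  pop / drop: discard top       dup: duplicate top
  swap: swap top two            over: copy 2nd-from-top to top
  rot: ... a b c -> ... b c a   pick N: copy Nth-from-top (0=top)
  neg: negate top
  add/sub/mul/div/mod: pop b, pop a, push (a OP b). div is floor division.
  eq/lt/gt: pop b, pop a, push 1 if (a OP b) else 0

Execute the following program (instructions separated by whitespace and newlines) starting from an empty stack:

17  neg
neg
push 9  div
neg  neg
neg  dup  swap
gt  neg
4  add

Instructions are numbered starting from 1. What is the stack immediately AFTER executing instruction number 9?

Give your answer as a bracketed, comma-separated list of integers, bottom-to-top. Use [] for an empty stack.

Answer: [-1, -1]

Derivation:
Step 1 ('17'): [17]
Step 2 ('neg'): [-17]
Step 3 ('neg'): [17]
Step 4 ('push 9'): [17, 9]
Step 5 ('div'): [1]
Step 6 ('neg'): [-1]
Step 7 ('neg'): [1]
Step 8 ('neg'): [-1]
Step 9 ('dup'): [-1, -1]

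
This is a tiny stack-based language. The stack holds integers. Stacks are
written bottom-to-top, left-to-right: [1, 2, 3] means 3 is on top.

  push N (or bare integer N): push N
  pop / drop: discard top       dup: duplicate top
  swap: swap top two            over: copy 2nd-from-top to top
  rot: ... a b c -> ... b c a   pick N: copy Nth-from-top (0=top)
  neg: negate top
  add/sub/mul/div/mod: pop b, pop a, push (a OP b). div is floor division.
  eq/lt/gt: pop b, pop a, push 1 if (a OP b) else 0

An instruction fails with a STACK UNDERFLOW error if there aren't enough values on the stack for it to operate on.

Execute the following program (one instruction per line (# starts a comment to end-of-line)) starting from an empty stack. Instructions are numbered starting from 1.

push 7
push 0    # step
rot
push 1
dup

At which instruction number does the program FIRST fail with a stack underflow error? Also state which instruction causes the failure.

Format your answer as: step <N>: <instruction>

Answer: step 3: rot

Derivation:
Step 1 ('push 7'): stack = [7], depth = 1
Step 2 ('push 0'): stack = [7, 0], depth = 2
Step 3 ('rot'): needs 3 value(s) but depth is 2 — STACK UNDERFLOW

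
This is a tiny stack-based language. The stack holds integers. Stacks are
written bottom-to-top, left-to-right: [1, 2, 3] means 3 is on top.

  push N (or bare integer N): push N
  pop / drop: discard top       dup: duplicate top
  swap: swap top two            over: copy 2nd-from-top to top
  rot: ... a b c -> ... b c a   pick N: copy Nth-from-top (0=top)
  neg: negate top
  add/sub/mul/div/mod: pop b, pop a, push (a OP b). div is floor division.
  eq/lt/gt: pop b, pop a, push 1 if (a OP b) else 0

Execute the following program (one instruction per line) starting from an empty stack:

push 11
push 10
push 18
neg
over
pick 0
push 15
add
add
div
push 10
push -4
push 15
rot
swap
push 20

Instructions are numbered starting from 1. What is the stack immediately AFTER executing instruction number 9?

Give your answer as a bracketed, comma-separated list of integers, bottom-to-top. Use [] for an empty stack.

Answer: [11, 10, -18, 35]

Derivation:
Step 1 ('push 11'): [11]
Step 2 ('push 10'): [11, 10]
Step 3 ('push 18'): [11, 10, 18]
Step 4 ('neg'): [11, 10, -18]
Step 5 ('over'): [11, 10, -18, 10]
Step 6 ('pick 0'): [11, 10, -18, 10, 10]
Step 7 ('push 15'): [11, 10, -18, 10, 10, 15]
Step 8 ('add'): [11, 10, -18, 10, 25]
Step 9 ('add'): [11, 10, -18, 35]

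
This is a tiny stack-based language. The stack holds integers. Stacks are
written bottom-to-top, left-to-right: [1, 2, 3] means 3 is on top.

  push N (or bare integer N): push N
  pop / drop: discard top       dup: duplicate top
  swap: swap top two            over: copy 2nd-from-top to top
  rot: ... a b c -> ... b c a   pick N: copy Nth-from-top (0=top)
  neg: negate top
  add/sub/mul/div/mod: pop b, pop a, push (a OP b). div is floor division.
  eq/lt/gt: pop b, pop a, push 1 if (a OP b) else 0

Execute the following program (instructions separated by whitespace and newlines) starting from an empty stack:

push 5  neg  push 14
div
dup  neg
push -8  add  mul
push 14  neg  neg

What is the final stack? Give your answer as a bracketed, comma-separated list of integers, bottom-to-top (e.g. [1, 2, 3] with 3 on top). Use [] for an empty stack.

After 'push 5': [5]
After 'neg': [-5]
After 'push 14': [-5, 14]
After 'div': [-1]
After 'dup': [-1, -1]
After 'neg': [-1, 1]
After 'push -8': [-1, 1, -8]
After 'add': [-1, -7]
After 'mul': [7]
After 'push 14': [7, 14]
After 'neg': [7, -14]
After 'neg': [7, 14]

Answer: [7, 14]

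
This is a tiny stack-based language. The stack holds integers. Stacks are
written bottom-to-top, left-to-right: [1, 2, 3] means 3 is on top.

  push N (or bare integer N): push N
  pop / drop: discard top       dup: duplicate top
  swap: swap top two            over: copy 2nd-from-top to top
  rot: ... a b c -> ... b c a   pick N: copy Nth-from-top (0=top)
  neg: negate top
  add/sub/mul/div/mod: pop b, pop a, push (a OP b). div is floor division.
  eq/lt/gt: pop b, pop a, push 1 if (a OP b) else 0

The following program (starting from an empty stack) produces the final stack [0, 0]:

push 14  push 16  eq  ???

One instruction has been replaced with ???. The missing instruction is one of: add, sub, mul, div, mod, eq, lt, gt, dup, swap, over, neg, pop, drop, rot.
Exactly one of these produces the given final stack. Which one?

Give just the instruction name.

Answer: dup

Derivation:
Stack before ???: [0]
Stack after ???:  [0, 0]
The instruction that transforms [0] -> [0, 0] is: dup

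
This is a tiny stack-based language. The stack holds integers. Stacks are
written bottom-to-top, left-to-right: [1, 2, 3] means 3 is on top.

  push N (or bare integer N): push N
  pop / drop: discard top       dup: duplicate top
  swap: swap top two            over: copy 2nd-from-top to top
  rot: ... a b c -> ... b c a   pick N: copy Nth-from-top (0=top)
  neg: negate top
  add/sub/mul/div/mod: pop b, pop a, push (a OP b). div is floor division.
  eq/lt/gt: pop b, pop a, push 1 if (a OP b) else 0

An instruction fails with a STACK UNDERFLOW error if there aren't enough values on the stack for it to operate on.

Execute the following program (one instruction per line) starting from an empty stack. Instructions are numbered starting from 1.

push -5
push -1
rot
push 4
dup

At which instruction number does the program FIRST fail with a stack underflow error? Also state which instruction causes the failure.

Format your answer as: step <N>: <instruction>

Step 1 ('push -5'): stack = [-5], depth = 1
Step 2 ('push -1'): stack = [-5, -1], depth = 2
Step 3 ('rot'): needs 3 value(s) but depth is 2 — STACK UNDERFLOW

Answer: step 3: rot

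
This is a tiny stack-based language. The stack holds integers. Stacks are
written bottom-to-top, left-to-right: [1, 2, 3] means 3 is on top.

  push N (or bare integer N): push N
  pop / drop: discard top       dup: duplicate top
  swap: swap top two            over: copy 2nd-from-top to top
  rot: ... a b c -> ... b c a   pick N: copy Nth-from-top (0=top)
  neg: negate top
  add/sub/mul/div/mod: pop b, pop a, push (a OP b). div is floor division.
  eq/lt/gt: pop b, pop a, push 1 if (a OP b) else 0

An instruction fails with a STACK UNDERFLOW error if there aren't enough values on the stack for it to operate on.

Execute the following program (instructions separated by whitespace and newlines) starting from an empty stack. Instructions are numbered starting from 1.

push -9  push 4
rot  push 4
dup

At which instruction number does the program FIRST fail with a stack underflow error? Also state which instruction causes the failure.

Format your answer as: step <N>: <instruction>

Step 1 ('push -9'): stack = [-9], depth = 1
Step 2 ('push 4'): stack = [-9, 4], depth = 2
Step 3 ('rot'): needs 3 value(s) but depth is 2 — STACK UNDERFLOW

Answer: step 3: rot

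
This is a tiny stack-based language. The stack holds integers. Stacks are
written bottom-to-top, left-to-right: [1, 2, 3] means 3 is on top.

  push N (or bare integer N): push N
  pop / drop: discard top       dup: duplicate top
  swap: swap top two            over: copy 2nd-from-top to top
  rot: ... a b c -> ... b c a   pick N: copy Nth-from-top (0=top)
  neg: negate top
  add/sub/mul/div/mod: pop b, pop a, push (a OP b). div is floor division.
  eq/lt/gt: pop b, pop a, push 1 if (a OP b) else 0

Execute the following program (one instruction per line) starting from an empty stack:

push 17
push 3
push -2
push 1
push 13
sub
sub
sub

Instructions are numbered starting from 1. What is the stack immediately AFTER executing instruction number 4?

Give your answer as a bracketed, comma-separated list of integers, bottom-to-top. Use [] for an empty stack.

Answer: [17, 3, -2, 1]

Derivation:
Step 1 ('push 17'): [17]
Step 2 ('push 3'): [17, 3]
Step 3 ('push -2'): [17, 3, -2]
Step 4 ('push 1'): [17, 3, -2, 1]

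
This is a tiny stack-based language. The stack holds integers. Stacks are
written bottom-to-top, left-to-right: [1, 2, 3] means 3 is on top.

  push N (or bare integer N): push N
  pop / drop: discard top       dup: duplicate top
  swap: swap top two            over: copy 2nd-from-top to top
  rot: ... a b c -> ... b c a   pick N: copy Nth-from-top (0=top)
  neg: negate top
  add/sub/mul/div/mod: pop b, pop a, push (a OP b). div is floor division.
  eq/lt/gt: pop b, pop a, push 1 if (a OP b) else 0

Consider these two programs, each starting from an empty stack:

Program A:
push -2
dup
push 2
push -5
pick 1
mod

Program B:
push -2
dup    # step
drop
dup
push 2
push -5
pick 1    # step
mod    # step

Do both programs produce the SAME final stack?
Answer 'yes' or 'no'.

Answer: yes

Derivation:
Program A trace:
  After 'push -2': [-2]
  After 'dup': [-2, -2]
  After 'push 2': [-2, -2, 2]
  After 'push -5': [-2, -2, 2, -5]
  After 'pick 1': [-2, -2, 2, -5, 2]
  After 'mod': [-2, -2, 2, 1]
Program A final stack: [-2, -2, 2, 1]

Program B trace:
  After 'push -2': [-2]
  After 'dup': [-2, -2]
  After 'drop': [-2]
  After 'dup': [-2, -2]
  After 'push 2': [-2, -2, 2]
  After 'push -5': [-2, -2, 2, -5]
  After 'pick 1': [-2, -2, 2, -5, 2]
  After 'mod': [-2, -2, 2, 1]
Program B final stack: [-2, -2, 2, 1]
Same: yes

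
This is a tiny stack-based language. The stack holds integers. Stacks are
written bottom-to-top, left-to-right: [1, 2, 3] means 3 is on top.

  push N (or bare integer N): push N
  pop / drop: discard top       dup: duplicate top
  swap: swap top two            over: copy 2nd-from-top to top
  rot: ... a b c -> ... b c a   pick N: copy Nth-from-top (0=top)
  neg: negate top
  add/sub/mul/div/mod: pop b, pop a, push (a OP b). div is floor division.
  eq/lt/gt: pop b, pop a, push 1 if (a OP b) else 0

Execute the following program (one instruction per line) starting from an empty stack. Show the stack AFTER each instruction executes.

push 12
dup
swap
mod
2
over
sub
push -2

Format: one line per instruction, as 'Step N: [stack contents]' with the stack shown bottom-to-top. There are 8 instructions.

Step 1: [12]
Step 2: [12, 12]
Step 3: [12, 12]
Step 4: [0]
Step 5: [0, 2]
Step 6: [0, 2, 0]
Step 7: [0, 2]
Step 8: [0, 2, -2]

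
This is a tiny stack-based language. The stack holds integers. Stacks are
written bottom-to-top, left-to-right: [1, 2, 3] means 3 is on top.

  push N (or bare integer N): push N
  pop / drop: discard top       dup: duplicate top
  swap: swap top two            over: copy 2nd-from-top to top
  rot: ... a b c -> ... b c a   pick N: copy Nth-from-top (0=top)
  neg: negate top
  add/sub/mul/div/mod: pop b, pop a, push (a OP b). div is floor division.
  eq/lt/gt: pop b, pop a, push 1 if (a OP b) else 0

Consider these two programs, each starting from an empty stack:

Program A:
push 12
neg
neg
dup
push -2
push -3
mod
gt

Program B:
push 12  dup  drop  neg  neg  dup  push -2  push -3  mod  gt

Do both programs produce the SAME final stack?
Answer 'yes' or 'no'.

Answer: yes

Derivation:
Program A trace:
  After 'push 12': [12]
  After 'neg': [-12]
  After 'neg': [12]
  After 'dup': [12, 12]
  After 'push -2': [12, 12, -2]
  After 'push -3': [12, 12, -2, -3]
  After 'mod': [12, 12, -2]
  After 'gt': [12, 1]
Program A final stack: [12, 1]

Program B trace:
  After 'push 12': [12]
  After 'dup': [12, 12]
  After 'drop': [12]
  After 'neg': [-12]
  After 'neg': [12]
  After 'dup': [12, 12]
  After 'push -2': [12, 12, -2]
  After 'push -3': [12, 12, -2, -3]
  After 'mod': [12, 12, -2]
  After 'gt': [12, 1]
Program B final stack: [12, 1]
Same: yes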